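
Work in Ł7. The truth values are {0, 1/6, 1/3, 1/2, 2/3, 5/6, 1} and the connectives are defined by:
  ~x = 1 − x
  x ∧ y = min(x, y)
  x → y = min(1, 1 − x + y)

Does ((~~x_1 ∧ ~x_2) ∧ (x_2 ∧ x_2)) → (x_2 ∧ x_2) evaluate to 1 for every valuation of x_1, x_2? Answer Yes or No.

At x_1 = 1/3, x_2 = 1/2, for instance:
~x_1 = ~1/3 = 2/3
~~x_1 = ~2/3 = 1/3
~x_2 = ~1/2 = 1/2
~~x_1 ∧ ~x_2 = 1/3 ∧ 1/2 = 1/3
x_2 ∧ x_2 = 1/2 ∧ 1/2 = 1/2
(~~x_1 ∧ ~x_2) ∧ (x_2 ∧ x_2) = 1/3 ∧ 1/2 = 1/3
((~~x_1 ∧ ~x_2) ∧ (x_2 ∧ x_2)) → (x_2 ∧ x_2) = 1/3 → 1/2 = 1
and checking the remaining 48 assignments likewise gives ≥ 1 in every case.

Yes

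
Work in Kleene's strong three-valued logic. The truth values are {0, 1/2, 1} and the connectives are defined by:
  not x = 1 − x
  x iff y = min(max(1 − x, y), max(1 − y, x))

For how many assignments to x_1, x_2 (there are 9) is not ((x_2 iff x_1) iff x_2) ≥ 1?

x_1 = 0, x_2 = 0 ↦ 1  ≥
x_1 = 0, x_2 = 1/2 ↦ 1/2  <
x_1 = 0, x_2 = 1 ↦ 1  ≥
x_1 = 1/2, x_2 = 0 ↦ 1/2  <
x_1 = 1/2, x_2 = 1/2 ↦ 1/2  <
x_1 = 1/2, x_2 = 1 ↦ 1/2  <
x_1 = 1, x_2 = 0 ↦ 0  <
x_1 = 1, x_2 = 1/2 ↦ 1/2  <
x_1 = 1, x_2 = 1 ↦ 0  <
So 2 of the 9 assignments meet the threshold.

2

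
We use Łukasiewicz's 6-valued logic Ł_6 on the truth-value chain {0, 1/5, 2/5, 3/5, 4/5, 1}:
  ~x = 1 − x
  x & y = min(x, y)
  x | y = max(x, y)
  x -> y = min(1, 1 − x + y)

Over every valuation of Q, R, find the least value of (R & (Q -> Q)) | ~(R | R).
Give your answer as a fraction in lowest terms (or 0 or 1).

Take Q = 0, R = 2/5:
Q -> Q = 0 -> 0 = 1
R & (Q -> Q) = 2/5 & 1 = 2/5
R | R = 2/5 | 2/5 = 2/5
~(R | R) = ~2/5 = 3/5
(R & (Q -> Q)) | ~(R | R) = 2/5 | 3/5 = 3/5
No assignment yields a value below 3/5, so this is the minimum.

3/5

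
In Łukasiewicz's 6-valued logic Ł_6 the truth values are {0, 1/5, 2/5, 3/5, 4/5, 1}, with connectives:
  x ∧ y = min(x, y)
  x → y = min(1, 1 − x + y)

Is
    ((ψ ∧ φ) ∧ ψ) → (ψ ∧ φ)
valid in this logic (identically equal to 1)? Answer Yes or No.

At φ = 4/5, ψ = 1/5, for instance:
ψ ∧ φ = 1/5 ∧ 4/5 = 1/5
(ψ ∧ φ) ∧ ψ = 1/5 ∧ 1/5 = 1/5
((ψ ∧ φ) ∧ ψ) → (ψ ∧ φ) = 1/5 → 1/5 = 1
and checking the remaining 35 assignments likewise gives ≥ 1 in every case.

Yes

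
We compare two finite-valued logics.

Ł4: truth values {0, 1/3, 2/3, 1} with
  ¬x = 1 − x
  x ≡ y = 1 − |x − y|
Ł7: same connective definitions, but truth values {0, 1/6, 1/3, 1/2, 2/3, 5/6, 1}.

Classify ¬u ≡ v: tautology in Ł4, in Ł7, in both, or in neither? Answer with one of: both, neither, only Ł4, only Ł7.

neither

In Ł4: at u = 0, v = 0 the value is 0 — not a tautology.
In Ł7: at u = 0, v = 0 the value is 0 — not a tautology.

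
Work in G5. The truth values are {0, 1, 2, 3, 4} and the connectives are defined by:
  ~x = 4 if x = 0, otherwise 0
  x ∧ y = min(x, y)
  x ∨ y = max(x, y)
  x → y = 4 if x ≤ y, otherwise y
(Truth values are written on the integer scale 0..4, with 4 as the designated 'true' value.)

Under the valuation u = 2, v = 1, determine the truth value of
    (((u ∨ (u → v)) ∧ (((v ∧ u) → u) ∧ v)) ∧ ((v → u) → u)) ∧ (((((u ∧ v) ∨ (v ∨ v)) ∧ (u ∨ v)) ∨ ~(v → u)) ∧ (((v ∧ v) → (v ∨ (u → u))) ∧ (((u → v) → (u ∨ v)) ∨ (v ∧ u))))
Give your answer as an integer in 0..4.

1

u → v = 2 → 1 = 1
u ∨ (u → v) = 2 ∨ 1 = 2
v ∧ u = 1 ∧ 2 = 1
(v ∧ u) → u = 1 → 2 = 4
((v ∧ u) → u) ∧ v = 4 ∧ 1 = 1
(u ∨ (u → v)) ∧ (((v ∧ u) → u) ∧ v) = 2 ∧ 1 = 1
v → u = 1 → 2 = 4
(v → u) → u = 4 → 2 = 2
((u ∨ (u → v)) ∧ (((v ∧ u) → u) ∧ v)) ∧ ((v → u) → u) = 1 ∧ 2 = 1
u ∧ v = 2 ∧ 1 = 1
v ∨ v = 1 ∨ 1 = 1
(u ∧ v) ∨ (v ∨ v) = 1 ∨ 1 = 1
u ∨ v = 2 ∨ 1 = 2
((u ∧ v) ∨ (v ∨ v)) ∧ (u ∨ v) = 1 ∧ 2 = 1
v → u = 1 → 2 = 4
~(v → u) = ~4 = 0
(((u ∧ v) ∨ (v ∨ v)) ∧ (u ∨ v)) ∨ ~(v → u) = 1 ∨ 0 = 1
v ∧ v = 1 ∧ 1 = 1
u → u = 2 → 2 = 4
v ∨ (u → u) = 1 ∨ 4 = 4
(v ∧ v) → (v ∨ (u → u)) = 1 → 4 = 4
u → v = 2 → 1 = 1
u ∨ v = 2 ∨ 1 = 2
(u → v) → (u ∨ v) = 1 → 2 = 4
v ∧ u = 1 ∧ 2 = 1
((u → v) → (u ∨ v)) ∨ (v ∧ u) = 4 ∨ 1 = 4
((v ∧ v) → (v ∨ (u → u))) ∧ (((u → v) → (u ∨ v)) ∨ (v ∧ u)) = 4 ∧ 4 = 4
((((u ∧ v) ∨ (v ∨ v)) ∧ (u ∨ v)) ∨ ~(v → u)) ∧ (((v ∧ v) → (v ∨ (u → u))) ∧ (((u → v) → (u ∨ v)) ∨ (v ∧ u))) = 1 ∧ 4 = 1
(((u ∨ (u → v)) ∧ (((v ∧ u) → u) ∧ v)) ∧ ((v → u) → u)) ∧ (((((u ∧ v) ∨ (v ∨ v)) ∧ (u ∨ v)) ∨ ~(v → u)) ∧ (((v ∧ v) → (v ∨ (u → u))) ∧ (((u → v) → (u ∨ v)) ∨ (v ∧ u)))) = 1 ∧ 1 = 1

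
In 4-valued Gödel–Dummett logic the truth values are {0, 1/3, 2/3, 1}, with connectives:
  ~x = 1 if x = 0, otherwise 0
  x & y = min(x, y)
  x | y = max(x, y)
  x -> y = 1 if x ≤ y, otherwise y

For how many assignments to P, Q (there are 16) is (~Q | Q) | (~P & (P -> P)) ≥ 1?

P = 0, Q = 0 ↦ 1  ≥
P = 0, Q = 1/3 ↦ 1  ≥
P = 0, Q = 2/3 ↦ 1  ≥
P = 0, Q = 1 ↦ 1  ≥
P = 1/3, Q = 0 ↦ 1  ≥
P = 1/3, Q = 1/3 ↦ 1/3  <
P = 1/3, Q = 2/3 ↦ 2/3  <
P = 1/3, Q = 1 ↦ 1  ≥
P = 2/3, Q = 0 ↦ 1  ≥
P = 2/3, Q = 1/3 ↦ 1/3  <
P = 2/3, Q = 2/3 ↦ 2/3  <
P = 2/3, Q = 1 ↦ 1  ≥
P = 1, Q = 0 ↦ 1  ≥
P = 1, Q = 1/3 ↦ 1/3  <
P = 1, Q = 2/3 ↦ 2/3  <
P = 1, Q = 1 ↦ 1  ≥
So 10 of the 16 assignments meet the threshold.

10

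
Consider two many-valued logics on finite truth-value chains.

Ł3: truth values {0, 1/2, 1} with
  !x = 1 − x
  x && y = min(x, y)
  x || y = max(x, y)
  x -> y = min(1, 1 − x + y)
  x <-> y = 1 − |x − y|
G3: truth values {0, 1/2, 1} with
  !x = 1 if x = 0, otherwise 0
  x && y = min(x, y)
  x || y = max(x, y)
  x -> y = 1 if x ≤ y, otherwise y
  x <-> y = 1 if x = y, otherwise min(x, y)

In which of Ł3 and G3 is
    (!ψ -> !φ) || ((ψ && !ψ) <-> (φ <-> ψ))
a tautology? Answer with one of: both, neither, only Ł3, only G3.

In Ł3: at φ = 1/2, ψ = 0 the value is 1/2 — not a tautology.
In G3: every assignment gives 1 — tautology.

only G3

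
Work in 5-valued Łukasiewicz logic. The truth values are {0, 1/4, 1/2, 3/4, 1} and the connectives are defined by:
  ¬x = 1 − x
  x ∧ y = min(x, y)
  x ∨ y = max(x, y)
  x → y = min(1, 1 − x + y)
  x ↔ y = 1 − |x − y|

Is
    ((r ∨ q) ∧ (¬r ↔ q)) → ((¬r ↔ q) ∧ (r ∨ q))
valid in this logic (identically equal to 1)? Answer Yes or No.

At q = 1/4, r = 0, for instance:
r ∨ q = 0 ∨ 1/4 = 1/4
¬r = ¬0 = 1
¬r ↔ q = 1 ↔ 1/4 = 1/4
(r ∨ q) ∧ (¬r ↔ q) = 1/4 ∧ 1/4 = 1/4
(¬r ↔ q) ∧ (r ∨ q) = 1/4 ∧ 1/4 = 1/4
((r ∨ q) ∧ (¬r ↔ q)) → ((¬r ↔ q) ∧ (r ∨ q)) = 1/4 → 1/4 = 1
and checking the remaining 24 assignments likewise gives ≥ 1 in every case.

Yes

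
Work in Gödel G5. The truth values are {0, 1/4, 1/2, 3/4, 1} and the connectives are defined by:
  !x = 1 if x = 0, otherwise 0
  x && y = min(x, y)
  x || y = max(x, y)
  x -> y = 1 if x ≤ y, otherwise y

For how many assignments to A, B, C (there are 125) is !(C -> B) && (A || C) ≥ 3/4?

value 1: 8 assignments (counts)
value 3/4: 6 assignments (counts)
value 1/2: 4 assignments
value 1/4: 2 assignments
value 0: 105 assignments
So 14 of the 125 assignments meet the threshold.

14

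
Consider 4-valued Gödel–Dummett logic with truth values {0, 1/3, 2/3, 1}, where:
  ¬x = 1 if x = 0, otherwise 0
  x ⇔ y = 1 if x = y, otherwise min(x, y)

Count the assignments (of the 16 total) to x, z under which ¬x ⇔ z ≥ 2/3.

x = 0, z = 0 ↦ 0  <
x = 0, z = 1/3 ↦ 1/3  <
x = 0, z = 2/3 ↦ 2/3  ≥
x = 0, z = 1 ↦ 1  ≥
x = 1/3, z = 0 ↦ 1  ≥
x = 1/3, z = 1/3 ↦ 0  <
x = 1/3, z = 2/3 ↦ 0  <
x = 1/3, z = 1 ↦ 0  <
x = 2/3, z = 0 ↦ 1  ≥
x = 2/3, z = 1/3 ↦ 0  <
x = 2/3, z = 2/3 ↦ 0  <
x = 2/3, z = 1 ↦ 0  <
x = 1, z = 0 ↦ 1  ≥
x = 1, z = 1/3 ↦ 0  <
x = 1, z = 2/3 ↦ 0  <
x = 1, z = 1 ↦ 0  <
So 5 of the 16 assignments meet the threshold.

5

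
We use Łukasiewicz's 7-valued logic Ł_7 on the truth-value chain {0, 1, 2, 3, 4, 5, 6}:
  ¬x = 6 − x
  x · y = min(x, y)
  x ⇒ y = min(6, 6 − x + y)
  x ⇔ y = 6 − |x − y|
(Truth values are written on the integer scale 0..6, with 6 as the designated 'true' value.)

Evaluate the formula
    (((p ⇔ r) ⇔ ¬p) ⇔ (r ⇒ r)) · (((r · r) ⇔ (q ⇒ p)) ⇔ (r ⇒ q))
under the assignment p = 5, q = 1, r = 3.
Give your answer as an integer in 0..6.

p ⇔ r = 5 ⇔ 3 = 4
¬p = ¬5 = 1
(p ⇔ r) ⇔ ¬p = 4 ⇔ 1 = 3
r ⇒ r = 3 ⇒ 3 = 6
((p ⇔ r) ⇔ ¬p) ⇔ (r ⇒ r) = 3 ⇔ 6 = 3
r · r = 3 · 3 = 3
q ⇒ p = 1 ⇒ 5 = 6
(r · r) ⇔ (q ⇒ p) = 3 ⇔ 6 = 3
r ⇒ q = 3 ⇒ 1 = 4
((r · r) ⇔ (q ⇒ p)) ⇔ (r ⇒ q) = 3 ⇔ 4 = 5
(((p ⇔ r) ⇔ ¬p) ⇔ (r ⇒ r)) · (((r · r) ⇔ (q ⇒ p)) ⇔ (r ⇒ q)) = 3 · 5 = 3

3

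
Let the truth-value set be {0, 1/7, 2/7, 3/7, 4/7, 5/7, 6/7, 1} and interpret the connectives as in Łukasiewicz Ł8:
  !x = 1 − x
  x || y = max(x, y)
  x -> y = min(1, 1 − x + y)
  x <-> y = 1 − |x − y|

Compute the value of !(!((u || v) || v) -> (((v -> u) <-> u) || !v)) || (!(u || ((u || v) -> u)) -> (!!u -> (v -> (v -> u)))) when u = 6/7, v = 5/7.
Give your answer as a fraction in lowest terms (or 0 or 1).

u || v = 6/7 || 5/7 = 6/7
(u || v) || v = 6/7 || 5/7 = 6/7
!((u || v) || v) = !6/7 = 1/7
v -> u = 5/7 -> 6/7 = 1
(v -> u) <-> u = 1 <-> 6/7 = 6/7
!v = !5/7 = 2/7
((v -> u) <-> u) || !v = 6/7 || 2/7 = 6/7
!((u || v) || v) -> (((v -> u) <-> u) || !v) = 1/7 -> 6/7 = 1
!(!((u || v) || v) -> (((v -> u) <-> u) || !v)) = !1 = 0
u || v = 6/7 || 5/7 = 6/7
(u || v) -> u = 6/7 -> 6/7 = 1
u || ((u || v) -> u) = 6/7 || 1 = 1
!(u || ((u || v) -> u)) = !1 = 0
!u = !6/7 = 1/7
!!u = !1/7 = 6/7
v -> u = 5/7 -> 6/7 = 1
v -> (v -> u) = 5/7 -> 1 = 1
!!u -> (v -> (v -> u)) = 6/7 -> 1 = 1
!(u || ((u || v) -> u)) -> (!!u -> (v -> (v -> u))) = 0 -> 1 = 1
!(!((u || v) || v) -> (((v -> u) <-> u) || !v)) || (!(u || ((u || v) -> u)) -> (!!u -> (v -> (v -> u)))) = 0 || 1 = 1

1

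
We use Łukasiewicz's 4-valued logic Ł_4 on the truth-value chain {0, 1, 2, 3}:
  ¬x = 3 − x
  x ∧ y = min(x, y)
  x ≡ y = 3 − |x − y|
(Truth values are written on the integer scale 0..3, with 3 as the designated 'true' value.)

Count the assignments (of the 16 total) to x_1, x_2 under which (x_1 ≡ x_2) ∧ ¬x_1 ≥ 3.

x_1 = 0, x_2 = 0 ↦ 3  ≥
x_1 = 0, x_2 = 1 ↦ 2  <
x_1 = 0, x_2 = 2 ↦ 1  <
x_1 = 0, x_2 = 3 ↦ 0  <
x_1 = 1, x_2 = 0 ↦ 2  <
x_1 = 1, x_2 = 1 ↦ 2  <
x_1 = 1, x_2 = 2 ↦ 2  <
x_1 = 1, x_2 = 3 ↦ 1  <
x_1 = 2, x_2 = 0 ↦ 1  <
x_1 = 2, x_2 = 1 ↦ 1  <
x_1 = 2, x_2 = 2 ↦ 1  <
x_1 = 2, x_2 = 3 ↦ 1  <
x_1 = 3, x_2 = 0 ↦ 0  <
x_1 = 3, x_2 = 1 ↦ 0  <
x_1 = 3, x_2 = 2 ↦ 0  <
x_1 = 3, x_2 = 3 ↦ 0  <
So 1 of the 16 assignments meets the threshold.

1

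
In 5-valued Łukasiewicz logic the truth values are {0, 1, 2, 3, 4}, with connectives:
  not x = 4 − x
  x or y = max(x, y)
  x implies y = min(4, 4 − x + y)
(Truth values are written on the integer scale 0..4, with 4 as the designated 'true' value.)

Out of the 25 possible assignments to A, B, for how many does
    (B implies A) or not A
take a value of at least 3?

value 4: 19 assignments (counts)
value 3: 5 assignments (counts)
value 2: 1 assignment
So 24 of the 25 assignments meet the threshold.

24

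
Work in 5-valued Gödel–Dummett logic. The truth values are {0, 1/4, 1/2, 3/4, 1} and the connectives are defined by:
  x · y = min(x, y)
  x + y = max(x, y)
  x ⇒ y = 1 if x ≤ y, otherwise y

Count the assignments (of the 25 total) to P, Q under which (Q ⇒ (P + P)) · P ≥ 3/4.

10

value 1: 5 assignments (counts)
value 3/4: 5 assignments (counts)
value 1/2: 5 assignments
value 1/4: 5 assignments
value 0: 5 assignments
So 10 of the 25 assignments meet the threshold.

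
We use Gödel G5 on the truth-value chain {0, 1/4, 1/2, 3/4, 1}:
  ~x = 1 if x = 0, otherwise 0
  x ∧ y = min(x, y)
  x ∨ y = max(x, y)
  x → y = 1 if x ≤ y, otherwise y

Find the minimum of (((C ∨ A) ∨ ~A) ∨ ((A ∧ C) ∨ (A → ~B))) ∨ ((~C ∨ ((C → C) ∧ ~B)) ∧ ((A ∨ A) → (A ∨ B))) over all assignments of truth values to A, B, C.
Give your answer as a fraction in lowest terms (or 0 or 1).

Take A = 1/4, B = 1/4, C = 1/4:
C ∨ A = 1/4 ∨ 1/4 = 1/4
~A = ~1/4 = 0
(C ∨ A) ∨ ~A = 1/4 ∨ 0 = 1/4
A ∧ C = 1/4 ∧ 1/4 = 1/4
~B = ~1/4 = 0
A → ~B = 1/4 → 0 = 0
(A ∧ C) ∨ (A → ~B) = 1/4 ∨ 0 = 1/4
((C ∨ A) ∨ ~A) ∨ ((A ∧ C) ∨ (A → ~B)) = 1/4 ∨ 1/4 = 1/4
~C = ~1/4 = 0
C → C = 1/4 → 1/4 = 1
~B = ~1/4 = 0
(C → C) ∧ ~B = 1 ∧ 0 = 0
~C ∨ ((C → C) ∧ ~B) = 0 ∨ 0 = 0
A ∨ A = 1/4 ∨ 1/4 = 1/4
A ∨ B = 1/4 ∨ 1/4 = 1/4
(A ∨ A) → (A ∨ B) = 1/4 → 1/4 = 1
(~C ∨ ((C → C) ∧ ~B)) ∧ ((A ∨ A) → (A ∨ B)) = 0 ∧ 1 = 0
(((C ∨ A) ∨ ~A) ∨ ((A ∧ C) ∨ (A → ~B))) ∨ ((~C ∨ ((C → C) ∧ ~B)) ∧ ((A ∨ A) → (A ∨ B))) = 1/4 ∨ 0 = 1/4
No assignment yields a value below 1/4, so this is the minimum.

1/4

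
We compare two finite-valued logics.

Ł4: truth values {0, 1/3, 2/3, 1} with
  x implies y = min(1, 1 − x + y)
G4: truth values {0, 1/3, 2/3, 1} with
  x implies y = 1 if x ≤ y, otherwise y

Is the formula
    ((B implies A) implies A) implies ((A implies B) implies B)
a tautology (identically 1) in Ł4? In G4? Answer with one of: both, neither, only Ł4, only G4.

In Ł4: every assignment gives 1 — tautology.
In G4: at A = 0, B = 1/3 the value is 1/3 — not a tautology.

only Ł4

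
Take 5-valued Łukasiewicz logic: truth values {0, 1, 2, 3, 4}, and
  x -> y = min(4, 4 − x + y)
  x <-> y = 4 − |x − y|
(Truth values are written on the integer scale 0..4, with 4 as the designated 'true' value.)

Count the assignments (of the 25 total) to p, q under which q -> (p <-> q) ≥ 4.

value 4: 19 assignments (counts)
value 3: 2 assignments
value 2: 2 assignments
value 1: 1 assignment
value 0: 1 assignment
So 19 of the 25 assignments meet the threshold.

19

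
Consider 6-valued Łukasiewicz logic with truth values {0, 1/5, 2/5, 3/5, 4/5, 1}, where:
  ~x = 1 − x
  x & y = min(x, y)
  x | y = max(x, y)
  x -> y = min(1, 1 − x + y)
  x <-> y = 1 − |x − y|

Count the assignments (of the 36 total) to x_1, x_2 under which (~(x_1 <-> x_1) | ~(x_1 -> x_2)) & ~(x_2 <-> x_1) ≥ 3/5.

value 1: 1 assignment (counts)
value 4/5: 2 assignments (counts)
value 3/5: 3 assignments (counts)
value 2/5: 4 assignments
value 1/5: 5 assignments
value 0: 21 assignments
So 6 of the 36 assignments meet the threshold.

6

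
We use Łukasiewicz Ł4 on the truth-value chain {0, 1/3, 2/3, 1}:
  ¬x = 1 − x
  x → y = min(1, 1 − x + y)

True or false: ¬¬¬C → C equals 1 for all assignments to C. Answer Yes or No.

Counterexample: take C = 0.
¬C = ¬0 = 1
¬¬C = ¬1 = 0
¬¬¬C = ¬0 = 1
¬¬¬C → C = 1 → 0 = 0
This gives 0 ≠ 1.

No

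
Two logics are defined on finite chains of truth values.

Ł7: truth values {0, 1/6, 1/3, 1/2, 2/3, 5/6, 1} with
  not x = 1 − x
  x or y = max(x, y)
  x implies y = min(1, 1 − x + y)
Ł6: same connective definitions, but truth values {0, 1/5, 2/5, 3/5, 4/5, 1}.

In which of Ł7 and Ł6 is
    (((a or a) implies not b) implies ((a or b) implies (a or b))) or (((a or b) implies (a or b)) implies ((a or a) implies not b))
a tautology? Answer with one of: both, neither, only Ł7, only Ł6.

In Ł7: every assignment gives 1 — tautology.
In Ł6: every assignment gives 1 — tautology.

both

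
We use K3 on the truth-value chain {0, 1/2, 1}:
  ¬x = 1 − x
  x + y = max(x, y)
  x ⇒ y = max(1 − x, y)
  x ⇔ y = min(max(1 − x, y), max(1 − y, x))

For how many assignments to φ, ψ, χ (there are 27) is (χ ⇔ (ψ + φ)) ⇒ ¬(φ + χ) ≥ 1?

value 1: 8 assignments (counts)
value 1/2: 14 assignments
value 0: 5 assignments
So 8 of the 27 assignments meet the threshold.

8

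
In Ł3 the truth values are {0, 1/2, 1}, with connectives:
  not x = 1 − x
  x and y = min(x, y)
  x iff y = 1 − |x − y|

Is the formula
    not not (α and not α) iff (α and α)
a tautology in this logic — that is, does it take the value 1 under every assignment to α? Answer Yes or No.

No

Counterexample: take α = 1.
not α = not 1 = 0
α and not α = 1 and 0 = 0
not (α and not α) = not 0 = 1
not not (α and not α) = not 1 = 0
α and α = 1 and 1 = 1
not not (α and not α) iff (α and α) = 0 iff 1 = 0
This gives 0 ≠ 1.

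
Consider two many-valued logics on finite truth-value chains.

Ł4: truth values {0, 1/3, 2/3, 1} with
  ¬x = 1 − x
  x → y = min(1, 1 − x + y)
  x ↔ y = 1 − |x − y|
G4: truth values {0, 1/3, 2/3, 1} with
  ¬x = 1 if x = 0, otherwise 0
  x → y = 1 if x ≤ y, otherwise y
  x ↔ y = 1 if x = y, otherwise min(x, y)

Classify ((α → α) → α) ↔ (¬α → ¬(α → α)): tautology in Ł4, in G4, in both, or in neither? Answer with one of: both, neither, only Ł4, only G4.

only Ł4

In Ł4: every assignment gives 1 — tautology.
In G4: at α = 1/3 the value is 1/3 — not a tautology.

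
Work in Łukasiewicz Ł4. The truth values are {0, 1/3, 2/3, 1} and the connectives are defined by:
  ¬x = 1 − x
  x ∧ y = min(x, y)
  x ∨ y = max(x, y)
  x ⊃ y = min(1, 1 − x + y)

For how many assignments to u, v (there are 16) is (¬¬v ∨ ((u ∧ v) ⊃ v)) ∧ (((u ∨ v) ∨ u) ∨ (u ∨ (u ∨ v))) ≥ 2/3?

12

u = 0, v = 0 ↦ 0  <
u = 0, v = 1/3 ↦ 1/3  <
u = 0, v = 2/3 ↦ 2/3  ≥
u = 0, v = 1 ↦ 1  ≥
u = 1/3, v = 0 ↦ 1/3  <
u = 1/3, v = 1/3 ↦ 1/3  <
u = 1/3, v = 2/3 ↦ 2/3  ≥
u = 1/3, v = 1 ↦ 1  ≥
u = 2/3, v = 0 ↦ 2/3  ≥
u = 2/3, v = 1/3 ↦ 2/3  ≥
u = 2/3, v = 2/3 ↦ 2/3  ≥
u = 2/3, v = 1 ↦ 1  ≥
u = 1, v = 0 ↦ 1  ≥
u = 1, v = 1/3 ↦ 1  ≥
u = 1, v = 2/3 ↦ 1  ≥
u = 1, v = 1 ↦ 1  ≥
So 12 of the 16 assignments meet the threshold.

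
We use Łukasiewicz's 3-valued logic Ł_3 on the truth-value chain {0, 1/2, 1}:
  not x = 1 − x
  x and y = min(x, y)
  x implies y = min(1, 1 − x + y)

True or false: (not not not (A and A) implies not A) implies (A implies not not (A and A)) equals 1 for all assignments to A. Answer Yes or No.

A = 0 ↦ 1
A = 1/2 ↦ 1
A = 1 ↦ 1
Every assignment gives a value ≥ 1.

Yes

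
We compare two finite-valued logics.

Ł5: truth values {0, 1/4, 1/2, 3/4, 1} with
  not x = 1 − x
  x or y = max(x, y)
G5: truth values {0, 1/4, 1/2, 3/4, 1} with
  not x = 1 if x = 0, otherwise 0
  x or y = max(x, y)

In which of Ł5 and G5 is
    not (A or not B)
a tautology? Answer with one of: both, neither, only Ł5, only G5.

In Ł5: at A = 0, B = 0 the value is 0 — not a tautology.
In G5: at A = 0, B = 0 the value is 0 — not a tautology.

neither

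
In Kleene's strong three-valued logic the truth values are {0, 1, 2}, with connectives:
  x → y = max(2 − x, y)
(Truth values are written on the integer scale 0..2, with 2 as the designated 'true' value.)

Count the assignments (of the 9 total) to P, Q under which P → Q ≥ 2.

P = 0, Q = 0 ↦ 2  ≥
P = 0, Q = 1 ↦ 2  ≥
P = 0, Q = 2 ↦ 2  ≥
P = 1, Q = 0 ↦ 1  <
P = 1, Q = 1 ↦ 1  <
P = 1, Q = 2 ↦ 2  ≥
P = 2, Q = 0 ↦ 0  <
P = 2, Q = 1 ↦ 1  <
P = 2, Q = 2 ↦ 2  ≥
So 5 of the 9 assignments meet the threshold.

5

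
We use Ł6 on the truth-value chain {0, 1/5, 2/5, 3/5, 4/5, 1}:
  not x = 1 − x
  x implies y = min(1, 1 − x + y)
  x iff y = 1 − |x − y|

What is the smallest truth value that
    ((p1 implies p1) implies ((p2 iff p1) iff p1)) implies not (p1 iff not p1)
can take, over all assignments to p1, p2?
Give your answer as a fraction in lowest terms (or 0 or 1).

Take p1 = 2/5, p2 = 1:
p1 implies p1 = 2/5 implies 2/5 = 1
p2 iff p1 = 1 iff 2/5 = 2/5
(p2 iff p1) iff p1 = 2/5 iff 2/5 = 1
(p1 implies p1) implies ((p2 iff p1) iff p1) = 1 implies 1 = 1
not p1 = not 2/5 = 3/5
p1 iff not p1 = 2/5 iff 3/5 = 4/5
not (p1 iff not p1) = not 4/5 = 1/5
((p1 implies p1) implies ((p2 iff p1) iff p1)) implies not (p1 iff not p1) = 1 implies 1/5 = 1/5
No assignment yields a value below 1/5, so this is the minimum.

1/5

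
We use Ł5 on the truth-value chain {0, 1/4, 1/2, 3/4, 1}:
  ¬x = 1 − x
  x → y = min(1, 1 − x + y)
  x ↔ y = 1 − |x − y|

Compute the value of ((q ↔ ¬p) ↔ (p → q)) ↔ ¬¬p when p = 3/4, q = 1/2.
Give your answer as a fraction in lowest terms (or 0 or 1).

3/4

¬p = ¬3/4 = 1/4
q ↔ ¬p = 1/2 ↔ 1/4 = 3/4
p → q = 3/4 → 1/2 = 3/4
(q ↔ ¬p) ↔ (p → q) = 3/4 ↔ 3/4 = 1
¬p = ¬3/4 = 1/4
¬¬p = ¬1/4 = 3/4
((q ↔ ¬p) ↔ (p → q)) ↔ ¬¬p = 1 ↔ 3/4 = 3/4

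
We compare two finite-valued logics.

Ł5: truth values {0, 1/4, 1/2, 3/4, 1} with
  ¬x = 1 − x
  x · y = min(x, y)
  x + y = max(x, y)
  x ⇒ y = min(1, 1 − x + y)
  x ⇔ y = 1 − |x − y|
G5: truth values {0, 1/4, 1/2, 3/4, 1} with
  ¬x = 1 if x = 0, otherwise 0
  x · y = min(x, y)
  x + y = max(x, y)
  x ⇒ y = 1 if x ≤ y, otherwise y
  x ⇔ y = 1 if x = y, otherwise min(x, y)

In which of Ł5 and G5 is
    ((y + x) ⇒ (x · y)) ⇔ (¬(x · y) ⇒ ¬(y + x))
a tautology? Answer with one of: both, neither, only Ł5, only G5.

only Ł5

In Ł5: every assignment gives 1 — tautology.
In G5: at x = 1/4, y = 1/2 the value is 1/4 — not a tautology.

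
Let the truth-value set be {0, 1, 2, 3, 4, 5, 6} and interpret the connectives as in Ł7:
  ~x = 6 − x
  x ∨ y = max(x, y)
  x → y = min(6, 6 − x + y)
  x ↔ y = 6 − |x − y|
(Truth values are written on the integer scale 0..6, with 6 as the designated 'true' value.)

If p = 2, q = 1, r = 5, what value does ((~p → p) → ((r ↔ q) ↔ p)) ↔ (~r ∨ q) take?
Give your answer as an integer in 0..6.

~p = ~2 = 4
~p → p = 4 → 2 = 4
r ↔ q = 5 ↔ 1 = 2
(r ↔ q) ↔ p = 2 ↔ 2 = 6
(~p → p) → ((r ↔ q) ↔ p) = 4 → 6 = 6
~r = ~5 = 1
~r ∨ q = 1 ∨ 1 = 1
((~p → p) → ((r ↔ q) ↔ p)) ↔ (~r ∨ q) = 6 ↔ 1 = 1

1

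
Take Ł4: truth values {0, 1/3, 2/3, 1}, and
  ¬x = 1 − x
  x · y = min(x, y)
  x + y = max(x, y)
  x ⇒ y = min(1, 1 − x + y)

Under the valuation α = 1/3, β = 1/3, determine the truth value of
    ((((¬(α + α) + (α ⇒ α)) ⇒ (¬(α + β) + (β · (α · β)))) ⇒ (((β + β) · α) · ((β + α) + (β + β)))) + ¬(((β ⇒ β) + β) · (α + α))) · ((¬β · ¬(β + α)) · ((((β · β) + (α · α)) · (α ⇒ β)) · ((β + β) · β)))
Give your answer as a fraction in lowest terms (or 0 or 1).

α + α = 1/3 + 1/3 = 1/3
¬(α + α) = ¬1/3 = 2/3
α ⇒ α = 1/3 ⇒ 1/3 = 1
¬(α + α) + (α ⇒ α) = 2/3 + 1 = 1
α + β = 1/3 + 1/3 = 1/3
¬(α + β) = ¬1/3 = 2/3
α · β = 1/3 · 1/3 = 1/3
β · (α · β) = 1/3 · 1/3 = 1/3
¬(α + β) + (β · (α · β)) = 2/3 + 1/3 = 2/3
(¬(α + α) + (α ⇒ α)) ⇒ (¬(α + β) + (β · (α · β))) = 1 ⇒ 2/3 = 2/3
β + β = 1/3 + 1/3 = 1/3
(β + β) · α = 1/3 · 1/3 = 1/3
β + α = 1/3 + 1/3 = 1/3
β + β = 1/3 + 1/3 = 1/3
(β + α) + (β + β) = 1/3 + 1/3 = 1/3
((β + β) · α) · ((β + α) + (β + β)) = 1/3 · 1/3 = 1/3
((¬(α + α) + (α ⇒ α)) ⇒ (¬(α + β) + (β · (α · β)))) ⇒ (((β + β) · α) · ((β + α) + (β + β))) = 2/3 ⇒ 1/3 = 2/3
β ⇒ β = 1/3 ⇒ 1/3 = 1
(β ⇒ β) + β = 1 + 1/3 = 1
α + α = 1/3 + 1/3 = 1/3
((β ⇒ β) + β) · (α + α) = 1 · 1/3 = 1/3
¬(((β ⇒ β) + β) · (α + α)) = ¬1/3 = 2/3
(((¬(α + α) + (α ⇒ α)) ⇒ (¬(α + β) + (β · (α · β)))) ⇒ (((β + β) · α) · ((β + α) + (β + β)))) + ¬(((β ⇒ β) + β) · (α + α)) = 2/3 + 2/3 = 2/3
¬β = ¬1/3 = 2/3
β + α = 1/3 + 1/3 = 1/3
¬(β + α) = ¬1/3 = 2/3
¬β · ¬(β + α) = 2/3 · 2/3 = 2/3
β · β = 1/3 · 1/3 = 1/3
α · α = 1/3 · 1/3 = 1/3
(β · β) + (α · α) = 1/3 + 1/3 = 1/3
α ⇒ β = 1/3 ⇒ 1/3 = 1
((β · β) + (α · α)) · (α ⇒ β) = 1/3 · 1 = 1/3
β + β = 1/3 + 1/3 = 1/3
(β + β) · β = 1/3 · 1/3 = 1/3
(((β · β) + (α · α)) · (α ⇒ β)) · ((β + β) · β) = 1/3 · 1/3 = 1/3
(¬β · ¬(β + α)) · ((((β · β) + (α · α)) · (α ⇒ β)) · ((β + β) · β)) = 2/3 · 1/3 = 1/3
((((¬(α + α) + (α ⇒ α)) ⇒ (¬(α + β) + (β · (α · β)))) ⇒ (((β + β) · α) · ((β + α) + (β + β)))) + ¬(((β ⇒ β) + β) · (α + α))) · ((¬β · ¬(β + α)) · ((((β · β) + (α · α)) · (α ⇒ β)) · ((β + β) · β))) = 2/3 · 1/3 = 1/3

1/3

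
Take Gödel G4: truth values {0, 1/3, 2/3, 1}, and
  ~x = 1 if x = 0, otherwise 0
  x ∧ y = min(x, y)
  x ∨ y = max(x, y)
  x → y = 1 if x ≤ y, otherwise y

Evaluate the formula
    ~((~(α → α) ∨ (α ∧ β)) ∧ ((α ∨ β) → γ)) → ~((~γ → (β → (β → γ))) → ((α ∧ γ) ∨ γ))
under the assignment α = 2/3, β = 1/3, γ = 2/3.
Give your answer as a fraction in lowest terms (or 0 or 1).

α → α = 2/3 → 2/3 = 1
~(α → α) = ~1 = 0
α ∧ β = 2/3 ∧ 1/3 = 1/3
~(α → α) ∨ (α ∧ β) = 0 ∨ 1/3 = 1/3
α ∨ β = 2/3 ∨ 1/3 = 2/3
(α ∨ β) → γ = 2/3 → 2/3 = 1
(~(α → α) ∨ (α ∧ β)) ∧ ((α ∨ β) → γ) = 1/3 ∧ 1 = 1/3
~((~(α → α) ∨ (α ∧ β)) ∧ ((α ∨ β) → γ)) = ~1/3 = 0
~γ = ~2/3 = 0
β → γ = 1/3 → 2/3 = 1
β → (β → γ) = 1/3 → 1 = 1
~γ → (β → (β → γ)) = 0 → 1 = 1
α ∧ γ = 2/3 ∧ 2/3 = 2/3
(α ∧ γ) ∨ γ = 2/3 ∨ 2/3 = 2/3
(~γ → (β → (β → γ))) → ((α ∧ γ) ∨ γ) = 1 → 2/3 = 2/3
~((~γ → (β → (β → γ))) → ((α ∧ γ) ∨ γ)) = ~2/3 = 0
~((~(α → α) ∨ (α ∧ β)) ∧ ((α ∨ β) → γ)) → ~((~γ → (β → (β → γ))) → ((α ∧ γ) ∨ γ)) = 0 → 0 = 1

1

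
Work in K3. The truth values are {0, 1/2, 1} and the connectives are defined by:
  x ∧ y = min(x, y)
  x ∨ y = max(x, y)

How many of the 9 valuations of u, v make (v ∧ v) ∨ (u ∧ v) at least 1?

3

u = 0, v = 0 ↦ 0  <
u = 0, v = 1/2 ↦ 1/2  <
u = 0, v = 1 ↦ 1  ≥
u = 1/2, v = 0 ↦ 0  <
u = 1/2, v = 1/2 ↦ 1/2  <
u = 1/2, v = 1 ↦ 1  ≥
u = 1, v = 0 ↦ 0  <
u = 1, v = 1/2 ↦ 1/2  <
u = 1, v = 1 ↦ 1  ≥
So 3 of the 9 assignments meet the threshold.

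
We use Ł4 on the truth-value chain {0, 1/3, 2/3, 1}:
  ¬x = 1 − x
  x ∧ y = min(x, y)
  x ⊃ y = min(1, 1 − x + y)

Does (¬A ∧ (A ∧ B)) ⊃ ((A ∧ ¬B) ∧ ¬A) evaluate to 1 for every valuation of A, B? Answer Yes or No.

No

Counterexample: take A = 1/3, B = 1.
¬A = ¬1/3 = 2/3
A ∧ B = 1/3 ∧ 1 = 1/3
¬A ∧ (A ∧ B) = 2/3 ∧ 1/3 = 1/3
¬B = ¬1 = 0
A ∧ ¬B = 1/3 ∧ 0 = 0
¬A = ¬1/3 = 2/3
(A ∧ ¬B) ∧ ¬A = 0 ∧ 2/3 = 0
(¬A ∧ (A ∧ B)) ⊃ ((A ∧ ¬B) ∧ ¬A) = 1/3 ⊃ 0 = 2/3
This gives 2/3 ≠ 1.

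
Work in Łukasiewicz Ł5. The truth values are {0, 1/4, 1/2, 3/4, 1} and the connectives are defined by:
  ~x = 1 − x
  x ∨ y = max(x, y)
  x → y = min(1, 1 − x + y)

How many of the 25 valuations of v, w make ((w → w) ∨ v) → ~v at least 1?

5

value 1: 5 assignments (counts)
value 3/4: 5 assignments
value 1/2: 5 assignments
value 1/4: 5 assignments
value 0: 5 assignments
So 5 of the 25 assignments meet the threshold.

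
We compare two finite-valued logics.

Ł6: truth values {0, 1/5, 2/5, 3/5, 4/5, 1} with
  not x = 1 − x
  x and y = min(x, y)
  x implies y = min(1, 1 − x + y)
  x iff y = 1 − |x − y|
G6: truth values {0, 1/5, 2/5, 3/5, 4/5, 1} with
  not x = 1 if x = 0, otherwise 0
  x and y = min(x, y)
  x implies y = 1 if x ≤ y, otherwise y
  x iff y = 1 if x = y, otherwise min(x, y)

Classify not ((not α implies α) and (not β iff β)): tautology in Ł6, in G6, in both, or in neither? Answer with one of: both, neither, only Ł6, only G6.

In Ł6: at α = 1/5, β = 1/5 the value is 3/5 — not a tautology.
In G6: every assignment gives 1 — tautology.

only G6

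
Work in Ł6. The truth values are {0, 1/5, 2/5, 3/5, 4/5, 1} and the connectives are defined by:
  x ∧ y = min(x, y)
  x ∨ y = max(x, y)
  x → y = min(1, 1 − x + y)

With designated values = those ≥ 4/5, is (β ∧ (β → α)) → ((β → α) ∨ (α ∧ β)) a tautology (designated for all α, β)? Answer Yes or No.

At α = 1, β = 1/5, for instance:
β → α = 1/5 → 1 = 1
β ∧ (β → α) = 1/5 ∧ 1 = 1/5
β → α = 1/5 → 1 = 1
α ∧ β = 1 ∧ 1/5 = 1/5
(β → α) ∨ (α ∧ β) = 1 ∨ 1/5 = 1
(β ∧ (β → α)) → ((β → α) ∨ (α ∧ β)) = 1/5 → 1 = 1
and checking the remaining 35 assignments likewise gives ≥ 4/5 in every case.

Yes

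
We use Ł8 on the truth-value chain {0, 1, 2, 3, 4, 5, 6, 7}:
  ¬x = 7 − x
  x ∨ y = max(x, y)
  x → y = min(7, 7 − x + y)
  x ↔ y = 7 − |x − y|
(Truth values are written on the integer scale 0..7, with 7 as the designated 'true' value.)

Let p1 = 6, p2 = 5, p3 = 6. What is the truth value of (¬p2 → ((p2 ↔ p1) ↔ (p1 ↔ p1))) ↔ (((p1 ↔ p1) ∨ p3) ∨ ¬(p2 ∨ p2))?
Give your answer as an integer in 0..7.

7

¬p2 = ¬5 = 2
p2 ↔ p1 = 5 ↔ 6 = 6
p1 ↔ p1 = 6 ↔ 6 = 7
(p2 ↔ p1) ↔ (p1 ↔ p1) = 6 ↔ 7 = 6
¬p2 → ((p2 ↔ p1) ↔ (p1 ↔ p1)) = 2 → 6 = 7
p1 ↔ p1 = 6 ↔ 6 = 7
(p1 ↔ p1) ∨ p3 = 7 ∨ 6 = 7
p2 ∨ p2 = 5 ∨ 5 = 5
¬(p2 ∨ p2) = ¬5 = 2
((p1 ↔ p1) ∨ p3) ∨ ¬(p2 ∨ p2) = 7 ∨ 2 = 7
(¬p2 → ((p2 ↔ p1) ↔ (p1 ↔ p1))) ↔ (((p1 ↔ p1) ∨ p3) ∨ ¬(p2 ∨ p2)) = 7 ↔ 7 = 7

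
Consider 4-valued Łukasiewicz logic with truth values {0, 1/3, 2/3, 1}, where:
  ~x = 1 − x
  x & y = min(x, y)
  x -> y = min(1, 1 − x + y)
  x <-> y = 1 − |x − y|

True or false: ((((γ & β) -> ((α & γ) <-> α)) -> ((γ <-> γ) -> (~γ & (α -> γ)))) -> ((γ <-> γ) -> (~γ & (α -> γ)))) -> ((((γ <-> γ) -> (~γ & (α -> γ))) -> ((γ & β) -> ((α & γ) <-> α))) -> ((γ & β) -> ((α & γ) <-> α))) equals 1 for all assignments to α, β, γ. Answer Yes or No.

Yes

At α = 1/3, β = 1/3, γ = 1, for instance:
γ & β = 1 & 1/3 = 1/3
α & γ = 1/3 & 1 = 1/3
(α & γ) <-> α = 1/3 <-> 1/3 = 1
(γ & β) -> ((α & γ) <-> α) = 1/3 -> 1 = 1
γ <-> γ = 1 <-> 1 = 1
~γ = ~1 = 0
α -> γ = 1/3 -> 1 = 1
~γ & (α -> γ) = 0 & 1 = 0
(γ <-> γ) -> (~γ & (α -> γ)) = 1 -> 0 = 0
((γ & β) -> ((α & γ) <-> α)) -> ((γ <-> γ) -> (~γ & (α -> γ))) = 1 -> 0 = 0
(((γ & β) -> ((α & γ) <-> α)) -> ((γ <-> γ) -> (~γ & (α -> γ)))) -> ((γ <-> γ) -> (~γ & (α -> γ))) = 0 -> 0 = 1
((γ <-> γ) -> (~γ & (α -> γ))) -> ((γ & β) -> ((α & γ) <-> α)) = 0 -> 1 = 1
(((γ <-> γ) -> (~γ & (α -> γ))) -> ((γ & β) -> ((α & γ) <-> α))) -> ((γ & β) -> ((α & γ) <-> α)) = 1 -> 1 = 1
((((γ & β) -> ((α & γ) <-> α)) -> ((γ <-> γ) -> (~γ & (α -> γ)))) -> ((γ <-> γ) -> (~γ & (α -> γ)))) -> ((((γ <-> γ) -> (~γ & (α -> γ))) -> ((γ & β) -> ((α & γ) <-> α))) -> ((γ & β) -> ((α & γ) <-> α))) = 1 -> 1 = 1
and checking the remaining 63 assignments likewise gives ≥ 1 in every case.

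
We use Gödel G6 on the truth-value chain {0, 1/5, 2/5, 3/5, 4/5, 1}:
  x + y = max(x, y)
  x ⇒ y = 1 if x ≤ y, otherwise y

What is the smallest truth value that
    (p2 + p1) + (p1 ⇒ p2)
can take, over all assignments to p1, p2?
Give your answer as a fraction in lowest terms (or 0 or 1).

Take p1 = 1/5, p2 = 0:
p2 + p1 = 0 + 1/5 = 1/5
p1 ⇒ p2 = 1/5 ⇒ 0 = 0
(p2 + p1) + (p1 ⇒ p2) = 1/5 + 0 = 1/5
No assignment yields a value below 1/5, so this is the minimum.

1/5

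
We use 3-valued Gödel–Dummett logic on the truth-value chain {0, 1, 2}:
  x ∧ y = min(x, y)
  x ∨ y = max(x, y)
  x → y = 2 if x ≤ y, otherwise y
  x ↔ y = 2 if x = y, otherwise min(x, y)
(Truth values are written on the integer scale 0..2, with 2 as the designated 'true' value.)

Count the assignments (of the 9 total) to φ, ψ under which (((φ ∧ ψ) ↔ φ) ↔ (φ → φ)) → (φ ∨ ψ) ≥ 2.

6

φ = 0, ψ = 0 ↦ 0  <
φ = 0, ψ = 1 ↦ 1  <
φ = 0, ψ = 2 ↦ 2  ≥
φ = 1, ψ = 0 ↦ 2  ≥
φ = 1, ψ = 1 ↦ 1  <
φ = 1, ψ = 2 ↦ 2  ≥
φ = 2, ψ = 0 ↦ 2  ≥
φ = 2, ψ = 1 ↦ 2  ≥
φ = 2, ψ = 2 ↦ 2  ≥
So 6 of the 9 assignments meet the threshold.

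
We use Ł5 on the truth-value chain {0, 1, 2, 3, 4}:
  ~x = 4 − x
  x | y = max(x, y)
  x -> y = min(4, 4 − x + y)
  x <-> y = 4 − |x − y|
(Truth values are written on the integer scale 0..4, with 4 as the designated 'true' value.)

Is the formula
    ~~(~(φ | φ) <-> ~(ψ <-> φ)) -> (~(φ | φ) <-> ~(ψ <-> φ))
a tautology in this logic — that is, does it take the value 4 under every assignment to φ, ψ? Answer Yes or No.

Yes

At φ = 1, ψ = 0, for instance:
φ | φ = 1 | 1 = 1
~(φ | φ) = ~1 = 3
ψ <-> φ = 0 <-> 1 = 3
~(ψ <-> φ) = ~3 = 1
~(φ | φ) <-> ~(ψ <-> φ) = 3 <-> 1 = 2
~(~(φ | φ) <-> ~(ψ <-> φ)) = ~2 = 2
~~(~(φ | φ) <-> ~(ψ <-> φ)) = ~2 = 2
~~(~(φ | φ) <-> ~(ψ <-> φ)) -> (~(φ | φ) <-> ~(ψ <-> φ)) = 2 -> 2 = 4
and checking the remaining 24 assignments likewise gives ≥ 4 in every case.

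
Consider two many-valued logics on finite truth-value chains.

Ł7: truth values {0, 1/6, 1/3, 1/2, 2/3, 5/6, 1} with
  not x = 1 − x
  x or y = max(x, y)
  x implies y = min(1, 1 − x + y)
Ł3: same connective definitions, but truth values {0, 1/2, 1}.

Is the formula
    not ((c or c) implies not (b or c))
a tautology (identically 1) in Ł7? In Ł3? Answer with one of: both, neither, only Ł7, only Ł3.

In Ł7: at b = 0, c = 0 the value is 0 — not a tautology.
In Ł3: at b = 0, c = 0 the value is 0 — not a tautology.

neither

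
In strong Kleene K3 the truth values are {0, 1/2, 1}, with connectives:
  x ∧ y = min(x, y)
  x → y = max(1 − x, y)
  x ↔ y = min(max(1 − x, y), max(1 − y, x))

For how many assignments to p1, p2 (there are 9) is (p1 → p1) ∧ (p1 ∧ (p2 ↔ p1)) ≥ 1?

1

p1 = 0, p2 = 0 ↦ 0  <
p1 = 0, p2 = 1/2 ↦ 0  <
p1 = 0, p2 = 1 ↦ 0  <
p1 = 1/2, p2 = 0 ↦ 1/2  <
p1 = 1/2, p2 = 1/2 ↦ 1/2  <
p1 = 1/2, p2 = 1 ↦ 1/2  <
p1 = 1, p2 = 0 ↦ 0  <
p1 = 1, p2 = 1/2 ↦ 1/2  <
p1 = 1, p2 = 1 ↦ 1  ≥
So 1 of the 9 assignments meets the threshold.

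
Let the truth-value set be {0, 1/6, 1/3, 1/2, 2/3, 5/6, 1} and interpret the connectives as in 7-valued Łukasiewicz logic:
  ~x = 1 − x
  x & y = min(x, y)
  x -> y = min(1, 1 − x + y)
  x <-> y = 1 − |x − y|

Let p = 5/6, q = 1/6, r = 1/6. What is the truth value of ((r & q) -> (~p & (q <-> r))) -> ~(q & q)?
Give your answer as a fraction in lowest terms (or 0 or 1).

r & q = 1/6 & 1/6 = 1/6
~p = ~5/6 = 1/6
q <-> r = 1/6 <-> 1/6 = 1
~p & (q <-> r) = 1/6 & 1 = 1/6
(r & q) -> (~p & (q <-> r)) = 1/6 -> 1/6 = 1
q & q = 1/6 & 1/6 = 1/6
~(q & q) = ~1/6 = 5/6
((r & q) -> (~p & (q <-> r))) -> ~(q & q) = 1 -> 5/6 = 5/6

5/6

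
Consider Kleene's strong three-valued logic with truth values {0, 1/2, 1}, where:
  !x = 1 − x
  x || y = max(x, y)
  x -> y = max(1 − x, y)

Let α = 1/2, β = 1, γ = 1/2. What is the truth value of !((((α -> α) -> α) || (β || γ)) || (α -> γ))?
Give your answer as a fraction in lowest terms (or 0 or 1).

α -> α = 1/2 -> 1/2 = 1/2
(α -> α) -> α = 1/2 -> 1/2 = 1/2
β || γ = 1 || 1/2 = 1
((α -> α) -> α) || (β || γ) = 1/2 || 1 = 1
α -> γ = 1/2 -> 1/2 = 1/2
(((α -> α) -> α) || (β || γ)) || (α -> γ) = 1 || 1/2 = 1
!((((α -> α) -> α) || (β || γ)) || (α -> γ)) = !1 = 0

0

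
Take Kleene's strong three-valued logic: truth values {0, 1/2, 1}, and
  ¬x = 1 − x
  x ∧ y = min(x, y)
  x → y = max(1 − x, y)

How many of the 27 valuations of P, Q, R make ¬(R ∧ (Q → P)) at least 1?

11

value 1: 11 assignments (counts)
value 1/2: 11 assignments
value 0: 5 assignments
So 11 of the 27 assignments meet the threshold.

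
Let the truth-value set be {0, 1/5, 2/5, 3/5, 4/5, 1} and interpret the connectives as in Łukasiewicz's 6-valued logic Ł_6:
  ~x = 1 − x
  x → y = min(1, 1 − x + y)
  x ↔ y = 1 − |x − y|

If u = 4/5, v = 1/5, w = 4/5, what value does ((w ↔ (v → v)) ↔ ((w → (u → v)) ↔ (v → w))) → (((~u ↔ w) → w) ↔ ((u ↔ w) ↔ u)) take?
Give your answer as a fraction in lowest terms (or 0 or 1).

1

v → v = 1/5 → 1/5 = 1
w ↔ (v → v) = 4/5 ↔ 1 = 4/5
u → v = 4/5 → 1/5 = 2/5
w → (u → v) = 4/5 → 2/5 = 3/5
v → w = 1/5 → 4/5 = 1
(w → (u → v)) ↔ (v → w) = 3/5 ↔ 1 = 3/5
(w ↔ (v → v)) ↔ ((w → (u → v)) ↔ (v → w)) = 4/5 ↔ 3/5 = 4/5
~u = ~4/5 = 1/5
~u ↔ w = 1/5 ↔ 4/5 = 2/5
(~u ↔ w) → w = 2/5 → 4/5 = 1
u ↔ w = 4/5 ↔ 4/5 = 1
(u ↔ w) ↔ u = 1 ↔ 4/5 = 4/5
((~u ↔ w) → w) ↔ ((u ↔ w) ↔ u) = 1 ↔ 4/5 = 4/5
((w ↔ (v → v)) ↔ ((w → (u → v)) ↔ (v → w))) → (((~u ↔ w) → w) ↔ ((u ↔ w) ↔ u)) = 4/5 → 4/5 = 1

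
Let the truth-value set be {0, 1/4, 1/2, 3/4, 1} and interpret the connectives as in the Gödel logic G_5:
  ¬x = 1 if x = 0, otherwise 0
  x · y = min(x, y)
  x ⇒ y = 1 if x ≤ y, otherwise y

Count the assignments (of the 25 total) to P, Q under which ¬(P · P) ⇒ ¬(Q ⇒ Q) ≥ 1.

value 1: 20 assignments (counts)
value 0: 5 assignments
So 20 of the 25 assignments meet the threshold.

20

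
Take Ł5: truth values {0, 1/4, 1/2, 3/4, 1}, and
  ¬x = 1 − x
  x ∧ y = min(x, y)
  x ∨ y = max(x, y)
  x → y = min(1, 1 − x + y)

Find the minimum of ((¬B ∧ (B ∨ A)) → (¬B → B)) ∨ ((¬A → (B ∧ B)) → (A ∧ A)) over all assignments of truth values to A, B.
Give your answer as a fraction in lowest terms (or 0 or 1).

Take A = 3/4, B = 1/4:
¬B = ¬1/4 = 3/4
B ∨ A = 1/4 ∨ 3/4 = 3/4
¬B ∧ (B ∨ A) = 3/4 ∧ 3/4 = 3/4
¬B = ¬1/4 = 3/4
¬B → B = 3/4 → 1/4 = 1/2
(¬B ∧ (B ∨ A)) → (¬B → B) = 3/4 → 1/2 = 3/4
¬A = ¬3/4 = 1/4
B ∧ B = 1/4 ∧ 1/4 = 1/4
¬A → (B ∧ B) = 1/4 → 1/4 = 1
A ∧ A = 3/4 ∧ 3/4 = 3/4
(¬A → (B ∧ B)) → (A ∧ A) = 1 → 3/4 = 3/4
((¬B ∧ (B ∨ A)) → (¬B → B)) ∨ ((¬A → (B ∧ B)) → (A ∧ A)) = 3/4 ∨ 3/4 = 3/4
No assignment yields a value below 3/4, so this is the minimum.

3/4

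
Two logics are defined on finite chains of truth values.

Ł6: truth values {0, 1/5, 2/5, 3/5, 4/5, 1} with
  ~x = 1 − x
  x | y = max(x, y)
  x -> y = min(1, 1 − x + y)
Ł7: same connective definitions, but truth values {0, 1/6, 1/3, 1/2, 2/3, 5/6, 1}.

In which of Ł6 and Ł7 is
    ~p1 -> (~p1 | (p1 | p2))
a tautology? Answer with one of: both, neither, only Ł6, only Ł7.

both

In Ł6: every assignment gives 1 — tautology.
In Ł7: every assignment gives 1 — tautology.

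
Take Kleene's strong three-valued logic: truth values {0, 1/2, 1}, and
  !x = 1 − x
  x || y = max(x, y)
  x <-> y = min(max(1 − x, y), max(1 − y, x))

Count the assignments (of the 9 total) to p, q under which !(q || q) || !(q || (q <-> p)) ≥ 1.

3

p = 0, q = 0 ↦ 1  ≥
p = 0, q = 1/2 ↦ 1/2  <
p = 0, q = 1 ↦ 0  <
p = 1/2, q = 0 ↦ 1  ≥
p = 1/2, q = 1/2 ↦ 1/2  <
p = 1/2, q = 1 ↦ 0  <
p = 1, q = 0 ↦ 1  ≥
p = 1, q = 1/2 ↦ 1/2  <
p = 1, q = 1 ↦ 0  <
So 3 of the 9 assignments meet the threshold.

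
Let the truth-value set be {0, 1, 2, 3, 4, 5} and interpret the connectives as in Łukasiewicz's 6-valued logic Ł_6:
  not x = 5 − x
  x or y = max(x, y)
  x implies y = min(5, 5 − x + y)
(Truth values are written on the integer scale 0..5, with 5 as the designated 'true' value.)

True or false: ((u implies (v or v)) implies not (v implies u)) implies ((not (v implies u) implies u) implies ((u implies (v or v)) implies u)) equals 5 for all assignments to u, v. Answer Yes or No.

Yes

At u = 0, v = 4, for instance:
v or v = 4 or 4 = 4
u implies (v or v) = 0 implies 4 = 5
v implies u = 4 implies 0 = 1
not (v implies u) = not 1 = 4
(u implies (v or v)) implies not (v implies u) = 5 implies 4 = 4
not (v implies u) implies u = 4 implies 0 = 1
(u implies (v or v)) implies u = 5 implies 0 = 0
(not (v implies u) implies u) implies ((u implies (v or v)) implies u) = 1 implies 0 = 4
((u implies (v or v)) implies not (v implies u)) implies ((not (v implies u) implies u) implies ((u implies (v or v)) implies u)) = 4 implies 4 = 5
and checking the remaining 35 assignments likewise gives ≥ 5 in every case.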